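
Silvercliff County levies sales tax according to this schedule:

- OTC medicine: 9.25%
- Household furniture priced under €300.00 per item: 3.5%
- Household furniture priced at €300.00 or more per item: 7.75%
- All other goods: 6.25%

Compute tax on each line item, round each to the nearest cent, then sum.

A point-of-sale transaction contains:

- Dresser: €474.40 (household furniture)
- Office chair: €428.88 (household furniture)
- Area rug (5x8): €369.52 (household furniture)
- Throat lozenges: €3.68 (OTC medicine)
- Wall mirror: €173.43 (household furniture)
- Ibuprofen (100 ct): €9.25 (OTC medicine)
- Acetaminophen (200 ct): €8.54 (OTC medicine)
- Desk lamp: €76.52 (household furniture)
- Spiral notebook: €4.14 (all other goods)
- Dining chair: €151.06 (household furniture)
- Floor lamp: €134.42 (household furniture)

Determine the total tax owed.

Dresser €474.40: household furniture, €300.00 or more → 7.75% → €36.77
Office chair €428.88: household furniture, €300.00 or more → 7.75% → €33.24
Area rug (5x8) €369.52: household furniture, €300.00 or more → 7.75% → €28.64
Throat lozenges €3.68: OTC medicine → 9.25% → €0.34
Wall mirror €173.43: household furniture, under €300.00 → 3.5% → €6.07
Ibuprofen (100 ct) €9.25: OTC medicine → 9.25% → €0.86
Acetaminophen (200 ct) €8.54: OTC medicine → 9.25% → €0.79
Desk lamp €76.52: household furniture, under €300.00 → 3.5% → €2.68
Spiral notebook €4.14: all other goods → 6.25% → €0.26
Dining chair €151.06: household furniture, under €300.00 → 3.5% → €5.29
Floor lamp €134.42: household furniture, under €300.00 → 3.5% → €4.70
Total tax = €36.77 + €33.24 + €28.64 + €0.34 + €6.07 + €0.86 + €0.79 + €2.68 + €0.26 + €5.29 + €4.70 = €119.64

€119.64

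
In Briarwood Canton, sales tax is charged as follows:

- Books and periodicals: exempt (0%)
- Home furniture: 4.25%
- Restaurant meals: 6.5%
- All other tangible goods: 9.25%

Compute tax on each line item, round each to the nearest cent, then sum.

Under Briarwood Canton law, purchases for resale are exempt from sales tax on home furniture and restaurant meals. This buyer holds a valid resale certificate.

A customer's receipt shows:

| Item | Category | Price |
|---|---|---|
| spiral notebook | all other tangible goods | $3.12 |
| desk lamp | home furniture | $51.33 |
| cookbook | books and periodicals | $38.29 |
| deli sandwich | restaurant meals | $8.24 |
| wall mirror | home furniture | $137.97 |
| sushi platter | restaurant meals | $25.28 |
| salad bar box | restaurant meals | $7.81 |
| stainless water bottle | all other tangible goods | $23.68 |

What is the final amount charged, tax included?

$298.20

Spiral notebook $3.12: all other tangible goods → 9.25% → $0.29
Desk lamp $51.33: home furniture, buyer-exempt → 0% → $0.00
Cookbook $38.29: books and periodicals → 0% → $0.00
Deli sandwich $8.24: restaurant meals, buyer-exempt → 0% → $0.00
Wall mirror $137.97: home furniture, buyer-exempt → 0% → $0.00
Sushi platter $25.28: restaurant meals, buyer-exempt → 0% → $0.00
Salad bar box $7.81: restaurant meals, buyer-exempt → 0% → $0.00
Stainless water bottle $23.68: all other tangible goods → 9.25% → $2.19
Subtotal = $295.72; tax = $2.48; total due = $298.20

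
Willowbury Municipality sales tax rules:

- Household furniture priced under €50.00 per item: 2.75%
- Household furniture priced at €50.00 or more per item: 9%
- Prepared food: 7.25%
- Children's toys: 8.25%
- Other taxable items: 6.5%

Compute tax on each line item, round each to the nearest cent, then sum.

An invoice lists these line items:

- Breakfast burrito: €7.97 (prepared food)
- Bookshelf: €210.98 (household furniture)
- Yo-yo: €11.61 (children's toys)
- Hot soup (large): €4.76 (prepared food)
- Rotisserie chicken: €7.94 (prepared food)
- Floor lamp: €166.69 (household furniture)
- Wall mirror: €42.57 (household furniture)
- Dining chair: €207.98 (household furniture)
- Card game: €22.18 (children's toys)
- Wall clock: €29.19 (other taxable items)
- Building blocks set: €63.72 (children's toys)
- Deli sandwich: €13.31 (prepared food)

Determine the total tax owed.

€66.30

Breakfast burrito €7.97: prepared food → 7.25% → €0.58
Bookshelf €210.98: household furniture, €50.00 or more → 9% → €18.99
Yo-yo €11.61: children's toys → 8.25% → €0.96
Hot soup (large) €4.76: prepared food → 7.25% → €0.35
Rotisserie chicken €7.94: prepared food → 7.25% → €0.58
Floor lamp €166.69: household furniture, €50.00 or more → 9% → €15.00
Wall mirror €42.57: household furniture, under €50.00 → 2.75% → €1.17
Dining chair €207.98: household furniture, €50.00 or more → 9% → €18.72
Card game €22.18: children's toys → 8.25% → €1.83
Wall clock €29.19: other taxable items → 6.5% → €1.90
Building blocks set €63.72: children's toys → 8.25% → €5.26
Deli sandwich €13.31: prepared food → 7.25% → €0.96
Total tax = €0.58 + €18.99 + €0.96 + €0.35 + €0.58 + €15.00 + €1.17 + €18.72 + €1.83 + €1.90 + €5.26 + €0.96 = €66.30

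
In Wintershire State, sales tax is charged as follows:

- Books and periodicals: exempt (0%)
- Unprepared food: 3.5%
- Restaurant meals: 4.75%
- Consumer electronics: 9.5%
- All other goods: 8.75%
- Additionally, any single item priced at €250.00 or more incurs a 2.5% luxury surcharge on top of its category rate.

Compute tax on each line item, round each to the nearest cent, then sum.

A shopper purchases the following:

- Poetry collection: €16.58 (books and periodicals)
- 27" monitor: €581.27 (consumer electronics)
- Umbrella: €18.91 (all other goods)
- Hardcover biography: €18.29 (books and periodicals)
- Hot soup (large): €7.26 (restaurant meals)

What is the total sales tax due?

Poetry collection €16.58: books and periodicals → 0% → €0.00
27" monitor €581.27: consumer electronics → 9.5% + 2.5% surcharge = 12% → €69.75
Umbrella €18.91: all other goods → 8.75% → €1.65
Hardcover biography €18.29: books and periodicals → 0% → €0.00
Hot soup (large) €7.26: restaurant meals → 4.75% → €0.34
Total tax = €69.75 + €1.65 + €0.34 = €71.74

€71.74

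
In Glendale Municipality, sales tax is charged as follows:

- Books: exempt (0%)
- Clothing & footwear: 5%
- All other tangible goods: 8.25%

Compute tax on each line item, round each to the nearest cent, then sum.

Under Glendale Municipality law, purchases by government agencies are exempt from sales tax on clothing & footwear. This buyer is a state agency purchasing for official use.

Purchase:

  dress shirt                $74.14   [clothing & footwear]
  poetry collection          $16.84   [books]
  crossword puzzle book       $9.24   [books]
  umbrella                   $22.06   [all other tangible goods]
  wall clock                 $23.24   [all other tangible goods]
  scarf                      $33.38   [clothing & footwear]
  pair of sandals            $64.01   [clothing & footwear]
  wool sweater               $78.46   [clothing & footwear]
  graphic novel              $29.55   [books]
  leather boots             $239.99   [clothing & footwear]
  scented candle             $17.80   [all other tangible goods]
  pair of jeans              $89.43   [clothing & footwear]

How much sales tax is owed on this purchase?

Dress shirt $74.14: clothing & footwear, buyer-exempt → 0% → $0.00
Poetry collection $16.84: books → 0% → $0.00
Crossword puzzle book $9.24: books → 0% → $0.00
Umbrella $22.06: all other tangible goods → 8.25% → $1.82
Wall clock $23.24: all other tangible goods → 8.25% → $1.92
Scarf $33.38: clothing & footwear, buyer-exempt → 0% → $0.00
Pair of sandals $64.01: clothing & footwear, buyer-exempt → 0% → $0.00
Wool sweater $78.46: clothing & footwear, buyer-exempt → 0% → $0.00
Graphic novel $29.55: books → 0% → $0.00
Leather boots $239.99: clothing & footwear, buyer-exempt → 0% → $0.00
Scented candle $17.80: all other tangible goods → 8.25% → $1.47
Pair of jeans $89.43: clothing & footwear, buyer-exempt → 0% → $0.00
Total tax = $1.82 + $1.92 + $1.47 = $5.21

$5.21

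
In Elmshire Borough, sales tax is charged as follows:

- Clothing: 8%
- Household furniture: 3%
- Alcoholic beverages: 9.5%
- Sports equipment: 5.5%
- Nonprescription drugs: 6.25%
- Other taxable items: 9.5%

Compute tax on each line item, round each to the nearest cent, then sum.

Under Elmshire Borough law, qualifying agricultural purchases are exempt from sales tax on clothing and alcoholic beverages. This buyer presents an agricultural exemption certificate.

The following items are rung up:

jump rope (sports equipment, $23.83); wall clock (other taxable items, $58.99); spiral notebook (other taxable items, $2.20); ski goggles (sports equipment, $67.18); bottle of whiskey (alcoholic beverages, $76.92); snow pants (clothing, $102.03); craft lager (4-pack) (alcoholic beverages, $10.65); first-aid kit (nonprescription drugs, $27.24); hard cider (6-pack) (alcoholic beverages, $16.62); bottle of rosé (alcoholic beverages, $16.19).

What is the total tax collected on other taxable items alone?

$5.81

Wall clock $58.99: other taxable items → 9.5% → $5.60
Spiral notebook $2.20: other taxable items → 9.5% → $0.21
Tax on other taxable items = $5.60 + $0.21 = $5.81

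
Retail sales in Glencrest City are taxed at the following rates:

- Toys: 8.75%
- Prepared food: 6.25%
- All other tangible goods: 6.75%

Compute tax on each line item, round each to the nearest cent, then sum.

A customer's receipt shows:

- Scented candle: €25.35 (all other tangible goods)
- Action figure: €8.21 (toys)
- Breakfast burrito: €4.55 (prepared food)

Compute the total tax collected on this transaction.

Scented candle €25.35: all other tangible goods → 6.75% → €1.71
Action figure €8.21: toys → 8.75% → €0.72
Breakfast burrito €4.55: prepared food → 6.25% → €0.28
Total tax = €1.71 + €0.72 + €0.28 = €2.71

€2.71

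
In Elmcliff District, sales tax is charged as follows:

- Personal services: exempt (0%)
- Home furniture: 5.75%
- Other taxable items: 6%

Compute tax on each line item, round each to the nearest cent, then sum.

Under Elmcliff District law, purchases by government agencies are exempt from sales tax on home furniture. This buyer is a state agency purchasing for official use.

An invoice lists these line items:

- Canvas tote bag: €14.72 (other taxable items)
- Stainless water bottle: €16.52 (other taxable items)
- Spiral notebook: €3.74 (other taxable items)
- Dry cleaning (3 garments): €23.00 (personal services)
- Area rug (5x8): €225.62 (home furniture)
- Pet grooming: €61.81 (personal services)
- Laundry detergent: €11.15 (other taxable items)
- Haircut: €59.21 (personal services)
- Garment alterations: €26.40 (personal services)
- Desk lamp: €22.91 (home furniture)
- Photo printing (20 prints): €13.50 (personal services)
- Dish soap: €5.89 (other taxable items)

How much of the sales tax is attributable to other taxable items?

Canvas tote bag €14.72: other taxable items → 6% → €0.88
Stainless water bottle €16.52: other taxable items → 6% → €0.99
Spiral notebook €3.74: other taxable items → 6% → €0.22
Laundry detergent €11.15: other taxable items → 6% → €0.67
Dish soap €5.89: other taxable items → 6% → €0.35
Tax on other taxable items = €0.88 + €0.99 + €0.22 + €0.67 + €0.35 = €3.11

€3.11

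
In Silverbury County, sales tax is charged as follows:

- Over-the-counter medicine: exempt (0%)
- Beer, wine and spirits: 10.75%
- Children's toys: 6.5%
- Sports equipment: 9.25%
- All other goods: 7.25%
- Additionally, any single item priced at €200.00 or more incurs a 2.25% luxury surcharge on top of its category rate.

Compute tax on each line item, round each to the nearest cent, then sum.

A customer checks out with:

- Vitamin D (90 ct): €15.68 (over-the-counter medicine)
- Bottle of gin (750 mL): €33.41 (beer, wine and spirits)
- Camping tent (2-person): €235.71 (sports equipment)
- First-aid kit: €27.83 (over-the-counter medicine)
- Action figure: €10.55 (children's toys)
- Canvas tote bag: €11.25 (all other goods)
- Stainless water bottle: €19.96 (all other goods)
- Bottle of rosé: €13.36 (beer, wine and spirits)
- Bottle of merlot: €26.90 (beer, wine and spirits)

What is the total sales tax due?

€37.99

Vitamin D (90 ct) €15.68: over-the-counter medicine → 0% → €0.00
Bottle of gin (750 mL) €33.41: beer, wine and spirits → 10.75% → €3.59
Camping tent (2-person) €235.71: sports equipment → 9.25% + 2.25% surcharge = 11.5% → €27.11
First-aid kit €27.83: over-the-counter medicine → 0% → €0.00
Action figure €10.55: children's toys → 6.5% → €0.69
Canvas tote bag €11.25: all other goods → 7.25% → €0.82
Stainless water bottle €19.96: all other goods → 7.25% → €1.45
Bottle of rosé €13.36: beer, wine and spirits → 10.75% → €1.44
Bottle of merlot €26.90: beer, wine and spirits → 10.75% → €2.89
Total tax = €3.59 + €27.11 + €0.69 + €0.82 + €1.45 + €1.44 + €2.89 = €37.99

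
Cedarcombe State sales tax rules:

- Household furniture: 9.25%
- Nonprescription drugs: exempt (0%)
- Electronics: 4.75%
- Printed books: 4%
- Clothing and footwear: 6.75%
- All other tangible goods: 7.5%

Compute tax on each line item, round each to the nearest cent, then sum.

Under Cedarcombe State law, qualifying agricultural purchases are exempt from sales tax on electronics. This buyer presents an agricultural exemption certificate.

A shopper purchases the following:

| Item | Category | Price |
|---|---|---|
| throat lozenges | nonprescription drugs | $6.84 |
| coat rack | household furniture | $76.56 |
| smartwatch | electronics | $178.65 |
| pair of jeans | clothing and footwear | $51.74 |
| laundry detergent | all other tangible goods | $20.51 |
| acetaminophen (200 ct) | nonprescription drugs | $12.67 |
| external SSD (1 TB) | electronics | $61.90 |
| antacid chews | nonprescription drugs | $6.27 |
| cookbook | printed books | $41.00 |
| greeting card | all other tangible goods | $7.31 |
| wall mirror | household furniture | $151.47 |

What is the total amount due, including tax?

$643.23

Throat lozenges $6.84: nonprescription drugs → 0% → $0.00
Coat rack $76.56: household furniture → 9.25% → $7.08
Smartwatch $178.65: electronics, buyer-exempt → 0% → $0.00
Pair of jeans $51.74: clothing and footwear → 6.75% → $3.49
Laundry detergent $20.51: all other tangible goods → 7.5% → $1.54
Acetaminophen (200 ct) $12.67: nonprescription drugs → 0% → $0.00
External SSD (1 TB) $61.90: electronics, buyer-exempt → 0% → $0.00
Antacid chews $6.27: nonprescription drugs → 0% → $0.00
Cookbook $41.00: printed books → 4% → $1.64
Greeting card $7.31: all other tangible goods → 7.5% → $0.55
Wall mirror $151.47: household furniture → 9.25% → $14.01
Subtotal = $614.92; tax = $28.31; total due = $643.23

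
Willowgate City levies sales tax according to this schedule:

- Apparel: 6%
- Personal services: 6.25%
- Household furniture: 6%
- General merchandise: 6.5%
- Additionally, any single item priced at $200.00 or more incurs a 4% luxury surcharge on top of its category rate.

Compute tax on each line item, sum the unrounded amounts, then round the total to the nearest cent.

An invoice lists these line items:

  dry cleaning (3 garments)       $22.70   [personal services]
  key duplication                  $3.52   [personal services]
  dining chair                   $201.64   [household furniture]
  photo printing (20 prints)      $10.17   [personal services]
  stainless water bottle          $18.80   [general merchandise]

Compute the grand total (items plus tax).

$280.49

Dry cleaning (3 garments) $22.70: personal services → 6.25% → $1.41875
Key duplication $3.52: personal services → 6.25% → $0.22
Dining chair $201.64: household furniture → 6% + 4% surcharge = 10% → $20.164
Photo printing (20 prints) $10.17: personal services → 6.25% → $0.635625
Stainless water bottle $18.80: general merchandise → 6.5% → $1.222
Subtotal = $256.83; unrounded tax = $23.660375 → $23.66; total due = $280.49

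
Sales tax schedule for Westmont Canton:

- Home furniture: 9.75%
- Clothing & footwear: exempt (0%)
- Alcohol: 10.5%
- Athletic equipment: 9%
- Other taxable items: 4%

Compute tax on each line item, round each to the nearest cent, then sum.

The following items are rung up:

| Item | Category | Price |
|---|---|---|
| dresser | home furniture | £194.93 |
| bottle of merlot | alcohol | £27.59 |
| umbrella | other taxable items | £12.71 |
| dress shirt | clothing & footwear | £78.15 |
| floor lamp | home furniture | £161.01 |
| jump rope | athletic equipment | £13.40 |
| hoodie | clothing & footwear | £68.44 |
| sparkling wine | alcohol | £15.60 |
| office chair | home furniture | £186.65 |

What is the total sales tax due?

Dresser £194.93: home furniture → 9.75% → £19.01
Bottle of merlot £27.59: alcohol → 10.5% → £2.90
Umbrella £12.71: other taxable items → 4% → £0.51
Dress shirt £78.15: clothing & footwear → 0% → £0.00
Floor lamp £161.01: home furniture → 9.75% → £15.70
Jump rope £13.40: athletic equipment → 9% → £1.21
Hoodie £68.44: clothing & footwear → 0% → £0.00
Sparkling wine £15.60: alcohol → 10.5% → £1.64
Office chair £186.65: home furniture → 9.75% → £18.20
Total tax = £19.01 + £2.90 + £0.51 + £15.70 + £1.21 + £1.64 + £18.20 = £59.17

£59.17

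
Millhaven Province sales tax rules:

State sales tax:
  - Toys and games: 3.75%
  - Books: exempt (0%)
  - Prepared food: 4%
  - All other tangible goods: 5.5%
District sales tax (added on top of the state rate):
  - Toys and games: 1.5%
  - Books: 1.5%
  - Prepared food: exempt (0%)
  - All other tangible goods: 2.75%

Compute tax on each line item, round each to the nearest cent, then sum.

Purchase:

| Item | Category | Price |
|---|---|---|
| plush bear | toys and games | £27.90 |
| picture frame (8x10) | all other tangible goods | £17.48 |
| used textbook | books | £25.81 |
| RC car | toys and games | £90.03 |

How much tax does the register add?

£8.02

Plush bear £27.90: toys and games → 3.75% + 1.5% district = 5.25% → £1.46
Picture frame (8x10) £17.48: all other tangible goods → 5.5% + 2.75% district = 8.25% → £1.44
Used textbook £25.81: books → 0% + 1.5% district = 1.5% → £0.39
RC car £90.03: toys and games → 3.75% + 1.5% district = 5.25% → £4.73
Total tax = £1.46 + £1.44 + £0.39 + £4.73 = £8.02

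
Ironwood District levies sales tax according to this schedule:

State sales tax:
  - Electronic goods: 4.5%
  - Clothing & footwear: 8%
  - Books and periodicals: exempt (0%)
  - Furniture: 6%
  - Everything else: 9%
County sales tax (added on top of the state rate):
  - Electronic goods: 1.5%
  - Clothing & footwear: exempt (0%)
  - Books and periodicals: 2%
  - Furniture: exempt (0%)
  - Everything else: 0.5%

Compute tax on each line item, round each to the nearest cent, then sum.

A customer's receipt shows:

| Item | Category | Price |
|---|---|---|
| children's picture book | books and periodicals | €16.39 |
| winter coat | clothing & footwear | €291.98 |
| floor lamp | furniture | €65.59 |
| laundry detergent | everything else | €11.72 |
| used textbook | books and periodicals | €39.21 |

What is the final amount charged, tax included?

Children's picture book €16.39: books and periodicals → 0% + 2% county = 2% → €0.33
Winter coat €291.98: clothing & footwear → 8% + 0% county = 8% → €23.36
Floor lamp €65.59: furniture → 6% + 0% county = 6% → €3.94
Laundry detergent €11.72: everything else → 9% + 0.5% county = 9.5% → €1.11
Used textbook €39.21: books and periodicals → 0% + 2% county = 2% → €0.78
Subtotal = €424.89; tax = €29.52; total due = €454.41

€454.41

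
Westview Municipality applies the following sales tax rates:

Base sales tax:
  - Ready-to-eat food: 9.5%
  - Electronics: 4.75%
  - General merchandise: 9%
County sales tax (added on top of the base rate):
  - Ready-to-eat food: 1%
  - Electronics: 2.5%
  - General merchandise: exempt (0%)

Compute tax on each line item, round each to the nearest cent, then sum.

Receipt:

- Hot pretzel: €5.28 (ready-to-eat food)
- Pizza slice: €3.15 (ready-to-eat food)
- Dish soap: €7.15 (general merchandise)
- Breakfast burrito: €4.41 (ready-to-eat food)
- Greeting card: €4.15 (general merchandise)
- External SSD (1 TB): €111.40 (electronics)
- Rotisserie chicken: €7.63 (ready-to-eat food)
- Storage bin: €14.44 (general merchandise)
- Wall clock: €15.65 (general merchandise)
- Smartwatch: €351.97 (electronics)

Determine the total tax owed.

€39.46

Hot pretzel €5.28: ready-to-eat food → 9.5% + 1% county = 10.5% → €0.55
Pizza slice €3.15: ready-to-eat food → 9.5% + 1% county = 10.5% → €0.33
Dish soap €7.15: general merchandise → 9% + 0% county = 9% → €0.64
Breakfast burrito €4.41: ready-to-eat food → 9.5% + 1% county = 10.5% → €0.46
Greeting card €4.15: general merchandise → 9% + 0% county = 9% → €0.37
External SSD (1 TB) €111.40: electronics → 4.75% + 2.5% county = 7.25% → €8.08
Rotisserie chicken €7.63: ready-to-eat food → 9.5% + 1% county = 10.5% → €0.80
Storage bin €14.44: general merchandise → 9% + 0% county = 9% → €1.30
Wall clock €15.65: general merchandise → 9% + 0% county = 9% → €1.41
Smartwatch €351.97: electronics → 4.75% + 2.5% county = 7.25% → €25.52
Total tax = €0.55 + €0.33 + €0.64 + €0.46 + €0.37 + €8.08 + €0.80 + €1.30 + €1.41 + €25.52 = €39.46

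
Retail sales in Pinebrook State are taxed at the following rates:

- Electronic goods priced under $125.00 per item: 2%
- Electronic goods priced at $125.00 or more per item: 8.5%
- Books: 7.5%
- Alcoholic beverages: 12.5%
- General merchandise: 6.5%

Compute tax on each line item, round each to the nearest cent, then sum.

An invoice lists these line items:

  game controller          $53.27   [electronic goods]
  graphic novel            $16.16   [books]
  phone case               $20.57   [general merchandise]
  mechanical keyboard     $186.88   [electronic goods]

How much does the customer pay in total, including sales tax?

$296.38

Game controller $53.27: electronic goods, under $125.00 → 2% → $1.07
Graphic novel $16.16: books → 7.5% → $1.21
Phone case $20.57: general merchandise → 6.5% → $1.34
Mechanical keyboard $186.88: electronic goods, $125.00 or more → 8.5% → $15.88
Subtotal = $276.88; tax = $19.50; total due = $296.38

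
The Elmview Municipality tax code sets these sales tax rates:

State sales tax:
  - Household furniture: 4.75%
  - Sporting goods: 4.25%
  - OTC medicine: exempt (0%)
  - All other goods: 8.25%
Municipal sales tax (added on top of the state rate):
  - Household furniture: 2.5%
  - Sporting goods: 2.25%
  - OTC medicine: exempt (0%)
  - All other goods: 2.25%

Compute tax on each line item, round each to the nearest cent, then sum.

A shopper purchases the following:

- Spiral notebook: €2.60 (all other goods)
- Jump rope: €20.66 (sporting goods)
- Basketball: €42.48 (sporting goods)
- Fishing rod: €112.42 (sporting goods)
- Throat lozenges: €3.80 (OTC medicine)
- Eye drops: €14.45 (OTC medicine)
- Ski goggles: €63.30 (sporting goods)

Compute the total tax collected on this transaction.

€15.79

Spiral notebook €2.60: all other goods → 8.25% + 2.25% municipal = 10.5% → €0.27
Jump rope €20.66: sporting goods → 4.25% + 2.25% municipal = 6.5% → €1.34
Basketball €42.48: sporting goods → 4.25% + 2.25% municipal = 6.5% → €2.76
Fishing rod €112.42: sporting goods → 4.25% + 2.25% municipal = 6.5% → €7.31
Throat lozenges €3.80: OTC medicine → 0% + 0% municipal = 0% → €0.00
Eye drops €14.45: OTC medicine → 0% + 0% municipal = 0% → €0.00
Ski goggles €63.30: sporting goods → 4.25% + 2.25% municipal = 6.5% → €4.11
Total tax = €0.27 + €1.34 + €2.76 + €7.31 + €4.11 = €15.79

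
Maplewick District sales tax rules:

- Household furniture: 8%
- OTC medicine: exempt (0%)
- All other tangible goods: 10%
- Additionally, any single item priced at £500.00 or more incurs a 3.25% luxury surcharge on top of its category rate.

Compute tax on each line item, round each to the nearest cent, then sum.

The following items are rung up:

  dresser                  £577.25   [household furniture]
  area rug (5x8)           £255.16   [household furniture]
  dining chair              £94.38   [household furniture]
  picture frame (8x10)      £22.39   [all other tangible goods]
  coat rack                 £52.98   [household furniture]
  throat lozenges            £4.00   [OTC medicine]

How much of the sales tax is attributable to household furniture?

£97.14

Dresser £577.25: household furniture → 8% + 3.25% surcharge = 11.25% → £64.94
Area rug (5x8) £255.16: household furniture → 8% → £20.41
Dining chair £94.38: household furniture → 8% → £7.55
Coat rack £52.98: household furniture → 8% → £4.24
Tax on household furniture = £64.94 + £20.41 + £7.55 + £4.24 = £97.14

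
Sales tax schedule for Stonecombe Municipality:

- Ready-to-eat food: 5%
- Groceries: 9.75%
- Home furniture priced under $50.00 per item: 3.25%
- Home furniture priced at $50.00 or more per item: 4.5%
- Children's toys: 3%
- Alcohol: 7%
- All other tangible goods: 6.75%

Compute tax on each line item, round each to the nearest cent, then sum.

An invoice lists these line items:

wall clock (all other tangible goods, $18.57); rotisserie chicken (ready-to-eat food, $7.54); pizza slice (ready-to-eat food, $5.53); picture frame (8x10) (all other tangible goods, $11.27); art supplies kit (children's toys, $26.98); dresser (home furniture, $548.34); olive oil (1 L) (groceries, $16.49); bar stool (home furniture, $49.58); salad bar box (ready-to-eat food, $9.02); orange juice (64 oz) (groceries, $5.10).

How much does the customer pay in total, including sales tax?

$730.75

Wall clock $18.57: all other tangible goods → 6.75% → $1.25
Rotisserie chicken $7.54: ready-to-eat food → 5% → $0.38
Pizza slice $5.53: ready-to-eat food → 5% → $0.28
Picture frame (8x10) $11.27: all other tangible goods → 6.75% → $0.76
Art supplies kit $26.98: children's toys → 3% → $0.81
Dresser $548.34: home furniture, $50.00 or more → 4.5% → $24.68
Olive oil (1 L) $16.49: groceries → 9.75% → $1.61
Bar stool $49.58: home furniture, under $50.00 → 3.25% → $1.61
Salad bar box $9.02: ready-to-eat food → 5% → $0.45
Orange juice (64 oz) $5.10: groceries → 9.75% → $0.50
Subtotal = $698.42; tax = $32.33; total due = $730.75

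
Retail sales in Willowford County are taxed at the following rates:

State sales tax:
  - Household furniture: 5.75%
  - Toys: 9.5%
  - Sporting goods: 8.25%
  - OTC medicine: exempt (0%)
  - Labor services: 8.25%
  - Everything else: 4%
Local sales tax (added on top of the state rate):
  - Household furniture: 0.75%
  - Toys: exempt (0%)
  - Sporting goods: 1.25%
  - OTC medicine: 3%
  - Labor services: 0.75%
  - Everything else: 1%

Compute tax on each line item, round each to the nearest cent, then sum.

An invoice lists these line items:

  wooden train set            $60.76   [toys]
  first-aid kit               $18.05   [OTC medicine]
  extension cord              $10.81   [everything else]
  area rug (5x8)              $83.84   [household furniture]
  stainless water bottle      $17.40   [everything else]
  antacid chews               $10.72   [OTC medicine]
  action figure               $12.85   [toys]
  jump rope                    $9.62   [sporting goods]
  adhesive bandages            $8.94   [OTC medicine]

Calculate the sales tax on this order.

$15.89

Wooden train set $60.76: toys → 9.5% + 0% local = 9.5% → $5.77
First-aid kit $18.05: OTC medicine → 0% + 3% local = 3% → $0.54
Extension cord $10.81: everything else → 4% + 1% local = 5% → $0.54
Area rug (5x8) $83.84: household furniture → 5.75% + 0.75% local = 6.5% → $5.45
Stainless water bottle $17.40: everything else → 4% + 1% local = 5% → $0.87
Antacid chews $10.72: OTC medicine → 0% + 3% local = 3% → $0.32
Action figure $12.85: toys → 9.5% + 0% local = 9.5% → $1.22
Jump rope $9.62: sporting goods → 8.25% + 1.25% local = 9.5% → $0.91
Adhesive bandages $8.94: OTC medicine → 0% + 3% local = 3% → $0.27
Total tax = $5.77 + $0.54 + $0.54 + $5.45 + $0.87 + $0.32 + $1.22 + $0.91 + $0.27 = $15.89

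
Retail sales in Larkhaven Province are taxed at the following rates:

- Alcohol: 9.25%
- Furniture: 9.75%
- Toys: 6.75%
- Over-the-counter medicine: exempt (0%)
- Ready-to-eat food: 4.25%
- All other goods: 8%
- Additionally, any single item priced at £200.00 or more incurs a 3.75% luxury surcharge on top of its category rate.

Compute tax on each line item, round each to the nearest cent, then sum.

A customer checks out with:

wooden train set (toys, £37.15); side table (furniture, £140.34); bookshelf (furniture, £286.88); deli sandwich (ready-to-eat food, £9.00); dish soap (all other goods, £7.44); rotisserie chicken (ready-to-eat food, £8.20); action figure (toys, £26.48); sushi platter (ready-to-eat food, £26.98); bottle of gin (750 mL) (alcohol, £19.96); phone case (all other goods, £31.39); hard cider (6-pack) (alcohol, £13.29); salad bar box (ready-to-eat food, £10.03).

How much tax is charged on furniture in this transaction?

£52.41

Side table £140.34: furniture → 9.75% → £13.68
Bookshelf £286.88: furniture → 9.75% + 3.75% surcharge = 13.5% → £38.73
Tax on furniture = £13.68 + £38.73 = £52.41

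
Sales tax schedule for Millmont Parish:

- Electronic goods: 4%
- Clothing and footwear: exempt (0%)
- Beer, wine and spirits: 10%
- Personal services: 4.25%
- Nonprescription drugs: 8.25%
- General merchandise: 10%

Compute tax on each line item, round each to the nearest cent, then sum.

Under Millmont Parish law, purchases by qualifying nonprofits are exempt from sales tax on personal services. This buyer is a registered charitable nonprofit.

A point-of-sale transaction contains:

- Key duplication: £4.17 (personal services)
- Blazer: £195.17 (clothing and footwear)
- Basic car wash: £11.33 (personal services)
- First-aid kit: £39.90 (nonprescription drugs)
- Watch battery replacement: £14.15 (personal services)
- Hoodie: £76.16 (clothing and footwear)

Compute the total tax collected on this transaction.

£3.29

Key duplication £4.17: personal services, buyer-exempt → 0% → £0.00
Blazer £195.17: clothing and footwear → 0% → £0.00
Basic car wash £11.33: personal services, buyer-exempt → 0% → £0.00
First-aid kit £39.90: nonprescription drugs → 8.25% → £3.29
Watch battery replacement £14.15: personal services, buyer-exempt → 0% → £0.00
Hoodie £76.16: clothing and footwear → 0% → £0.00
Total tax = £3.29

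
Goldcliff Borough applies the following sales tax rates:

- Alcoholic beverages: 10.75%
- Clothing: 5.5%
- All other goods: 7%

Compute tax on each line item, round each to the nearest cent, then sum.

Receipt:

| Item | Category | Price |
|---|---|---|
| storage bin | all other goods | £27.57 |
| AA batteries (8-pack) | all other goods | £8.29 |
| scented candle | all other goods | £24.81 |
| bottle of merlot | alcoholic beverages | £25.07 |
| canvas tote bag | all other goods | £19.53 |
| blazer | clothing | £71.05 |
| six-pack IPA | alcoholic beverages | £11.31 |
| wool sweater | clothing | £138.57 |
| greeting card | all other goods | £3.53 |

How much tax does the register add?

Storage bin £27.57: all other goods → 7% → £1.93
AA batteries (8-pack) £8.29: all other goods → 7% → £0.58
Scented candle £24.81: all other goods → 7% → £1.74
Bottle of merlot £25.07: alcoholic beverages → 10.75% → £2.70
Canvas tote bag £19.53: all other goods → 7% → £1.37
Blazer £71.05: clothing → 5.5% → £3.91
Six-pack IPA £11.31: alcoholic beverages → 10.75% → £1.22
Wool sweater £138.57: clothing → 5.5% → £7.62
Greeting card £3.53: all other goods → 7% → £0.25
Total tax = £1.93 + £0.58 + £1.74 + £2.70 + £1.37 + £3.91 + £1.22 + £7.62 + £0.25 = £21.32

£21.32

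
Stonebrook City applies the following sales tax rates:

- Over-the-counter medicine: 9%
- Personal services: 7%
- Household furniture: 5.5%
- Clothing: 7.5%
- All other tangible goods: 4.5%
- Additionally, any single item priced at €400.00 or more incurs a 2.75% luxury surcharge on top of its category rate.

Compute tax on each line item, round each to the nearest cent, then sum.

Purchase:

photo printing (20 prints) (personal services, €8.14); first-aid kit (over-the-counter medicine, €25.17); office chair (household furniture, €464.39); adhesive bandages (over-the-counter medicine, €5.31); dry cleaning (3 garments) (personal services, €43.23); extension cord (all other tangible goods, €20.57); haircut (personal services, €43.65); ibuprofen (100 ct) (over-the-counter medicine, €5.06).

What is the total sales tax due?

Photo printing (20 prints) €8.14: personal services → 7% → €0.57
First-aid kit €25.17: over-the-counter medicine → 9% → €2.27
Office chair €464.39: household furniture → 5.5% + 2.75% surcharge = 8.25% → €38.31
Adhesive bandages €5.31: over-the-counter medicine → 9% → €0.48
Dry cleaning (3 garments) €43.23: personal services → 7% → €3.03
Extension cord €20.57: all other tangible goods → 4.5% → €0.93
Haircut €43.65: personal services → 7% → €3.06
Ibuprofen (100 ct) €5.06: over-the-counter medicine → 9% → €0.46
Total tax = €0.57 + €2.27 + €38.31 + €0.48 + €3.03 + €0.93 + €3.06 + €0.46 = €49.11

€49.11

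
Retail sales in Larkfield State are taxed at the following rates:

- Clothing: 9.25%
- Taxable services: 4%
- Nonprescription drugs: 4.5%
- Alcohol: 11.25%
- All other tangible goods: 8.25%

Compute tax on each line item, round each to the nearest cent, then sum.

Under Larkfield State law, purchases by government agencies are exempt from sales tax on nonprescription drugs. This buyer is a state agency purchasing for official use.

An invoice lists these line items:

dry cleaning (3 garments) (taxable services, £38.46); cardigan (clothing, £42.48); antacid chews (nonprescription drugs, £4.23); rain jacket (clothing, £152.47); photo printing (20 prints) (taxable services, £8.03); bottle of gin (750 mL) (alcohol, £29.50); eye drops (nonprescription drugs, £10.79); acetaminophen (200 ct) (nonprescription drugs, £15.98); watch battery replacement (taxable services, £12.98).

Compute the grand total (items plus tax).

£338.65

Dry cleaning (3 garments) £38.46: taxable services → 4% → £1.54
Cardigan £42.48: clothing → 9.25% → £3.93
Antacid chews £4.23: nonprescription drugs, buyer-exempt → 0% → £0.00
Rain jacket £152.47: clothing → 9.25% → £14.10
Photo printing (20 prints) £8.03: taxable services → 4% → £0.32
Bottle of gin (750 mL) £29.50: alcohol → 11.25% → £3.32
Eye drops £10.79: nonprescription drugs, buyer-exempt → 0% → £0.00
Acetaminophen (200 ct) £15.98: nonprescription drugs, buyer-exempt → 0% → £0.00
Watch battery replacement £12.98: taxable services → 4% → £0.52
Subtotal = £314.92; tax = £23.73; total due = £338.65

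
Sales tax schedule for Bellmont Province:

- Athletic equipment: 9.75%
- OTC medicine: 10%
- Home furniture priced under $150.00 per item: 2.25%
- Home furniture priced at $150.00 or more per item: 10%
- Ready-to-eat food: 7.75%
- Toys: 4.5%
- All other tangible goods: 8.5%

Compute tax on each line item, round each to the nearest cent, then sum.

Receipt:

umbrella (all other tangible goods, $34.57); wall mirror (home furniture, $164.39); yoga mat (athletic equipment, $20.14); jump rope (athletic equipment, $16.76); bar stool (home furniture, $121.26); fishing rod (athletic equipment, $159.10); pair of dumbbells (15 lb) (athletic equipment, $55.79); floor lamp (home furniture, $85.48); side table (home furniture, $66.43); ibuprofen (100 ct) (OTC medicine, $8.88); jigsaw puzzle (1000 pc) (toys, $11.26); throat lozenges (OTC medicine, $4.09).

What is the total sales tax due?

$51.87

Umbrella $34.57: all other tangible goods → 8.5% → $2.94
Wall mirror $164.39: home furniture, $150.00 or more → 10% → $16.44
Yoga mat $20.14: athletic equipment → 9.75% → $1.96
Jump rope $16.76: athletic equipment → 9.75% → $1.63
Bar stool $121.26: home furniture, under $150.00 → 2.25% → $2.73
Fishing rod $159.10: athletic equipment → 9.75% → $15.51
Pair of dumbbells (15 lb) $55.79: athletic equipment → 9.75% → $5.44
Floor lamp $85.48: home furniture, under $150.00 → 2.25% → $1.92
Side table $66.43: home furniture, under $150.00 → 2.25% → $1.49
Ibuprofen (100 ct) $8.88: OTC medicine → 10% → $0.89
Jigsaw puzzle (1000 pc) $11.26: toys → 4.5% → $0.51
Throat lozenges $4.09: OTC medicine → 10% → $0.41
Total tax = $2.94 + $16.44 + $1.96 + $1.63 + $2.73 + $15.51 + $5.44 + $1.92 + $1.49 + $0.89 + $0.51 + $0.41 = $51.87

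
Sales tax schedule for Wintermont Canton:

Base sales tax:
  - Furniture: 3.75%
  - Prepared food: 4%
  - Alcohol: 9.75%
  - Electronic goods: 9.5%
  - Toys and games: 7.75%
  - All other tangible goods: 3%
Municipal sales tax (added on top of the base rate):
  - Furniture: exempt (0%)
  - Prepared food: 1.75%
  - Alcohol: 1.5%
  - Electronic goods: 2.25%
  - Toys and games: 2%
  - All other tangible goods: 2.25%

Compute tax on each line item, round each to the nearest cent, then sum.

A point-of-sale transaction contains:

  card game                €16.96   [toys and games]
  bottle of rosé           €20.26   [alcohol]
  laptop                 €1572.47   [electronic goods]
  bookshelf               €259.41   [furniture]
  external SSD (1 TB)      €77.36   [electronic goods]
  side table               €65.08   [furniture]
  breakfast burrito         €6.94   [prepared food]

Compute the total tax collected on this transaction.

€210.36

Card game €16.96: toys and games → 7.75% + 2% municipal = 9.75% → €1.65
Bottle of rosé €20.26: alcohol → 9.75% + 1.5% municipal = 11.25% → €2.28
Laptop €1572.47: electronic goods → 9.5% + 2.25% municipal = 11.75% → €184.77
Bookshelf €259.41: furniture → 3.75% + 0% municipal = 3.75% → €9.73
External SSD (1 TB) €77.36: electronic goods → 9.5% + 2.25% municipal = 11.75% → €9.09
Side table €65.08: furniture → 3.75% + 0% municipal = 3.75% → €2.44
Breakfast burrito €6.94: prepared food → 4% + 1.75% municipal = 5.75% → €0.40
Total tax = €1.65 + €2.28 + €184.77 + €9.73 + €9.09 + €2.44 + €0.40 = €210.36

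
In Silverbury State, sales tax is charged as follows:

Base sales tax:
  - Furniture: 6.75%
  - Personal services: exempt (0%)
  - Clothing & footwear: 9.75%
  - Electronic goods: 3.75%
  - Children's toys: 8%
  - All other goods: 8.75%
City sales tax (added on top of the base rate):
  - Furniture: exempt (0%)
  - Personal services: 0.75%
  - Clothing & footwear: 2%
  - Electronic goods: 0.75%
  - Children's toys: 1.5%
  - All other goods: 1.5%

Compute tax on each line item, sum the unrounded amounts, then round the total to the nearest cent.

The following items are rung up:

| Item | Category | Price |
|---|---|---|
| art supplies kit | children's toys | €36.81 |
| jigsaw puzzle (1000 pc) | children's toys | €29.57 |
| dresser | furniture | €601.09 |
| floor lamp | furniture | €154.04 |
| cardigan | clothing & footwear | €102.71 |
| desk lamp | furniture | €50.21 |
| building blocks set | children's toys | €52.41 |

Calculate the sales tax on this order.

€77.71

Art supplies kit €36.81: children's toys → 8% + 1.5% city = 9.5% → €3.49695
Jigsaw puzzle (1000 pc) €29.57: children's toys → 8% + 1.5% city = 9.5% → €2.80915
Dresser €601.09: furniture → 6.75% + 0% city = 6.75% → €40.573575
Floor lamp €154.04: furniture → 6.75% + 0% city = 6.75% → €10.3977
Cardigan €102.71: clothing & footwear → 9.75% + 2% city = 11.75% → €12.068425
Desk lamp €50.21: furniture → 6.75% + 0% city = 6.75% → €3.389175
Building blocks set €52.41: children's toys → 8% + 1.5% city = 9.5% → €4.97895
Unrounded tax sum = €77.713925 → €77.71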